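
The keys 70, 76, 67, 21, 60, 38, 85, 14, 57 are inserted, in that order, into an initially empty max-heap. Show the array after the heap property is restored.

Insert 70:
  append 70 at index 0 → [70] (no swap needed)
Insert 76:
  append 76 at index 1 → [70, 76]
  76 > parent 70 at index 0, swap → [76, 70]
Insert 67:
  append 67 at index 2 → [76, 70, 67] (no swap needed)
Insert 21:
  append 21 at index 3 → [76, 70, 67, 21] (no swap needed)
Insert 60:
  append 60 at index 4 → [76, 70, 67, 21, 60] (no swap needed)
Insert 38:
  append 38 at index 5 → [76, 70, 67, 21, 60, 38] (no swap needed)
Insert 85:
  append 85 at index 6 → [76, 70, 67, 21, 60, 38, 85]
  85 > parent 67 at index 2, swap → [76, 70, 85, 21, 60, 38, 67]
  85 > parent 76 at index 0, swap → [85, 70, 76, 21, 60, 38, 67]
Insert 14:
  append 14 at index 7 → [85, 70, 76, 21, 60, 38, 67, 14] (no swap needed)
Insert 57:
  append 57 at index 8 → [85, 70, 76, 21, 60, 38, 67, 14, 57]
  57 > parent 21 at index 3, swap → [85, 70, 76, 57, 60, 38, 67, 14, 21]

[85, 70, 76, 57, 60, 38, 67, 14, 21]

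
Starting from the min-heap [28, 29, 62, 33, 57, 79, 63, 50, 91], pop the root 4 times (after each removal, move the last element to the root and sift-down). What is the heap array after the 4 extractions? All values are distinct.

extract-min #1 returns 28:
  remove root 28; move last element 91 to root → [91, 29, 62, 33, 57, 79, 63, 50]
  91 vs smaller child 29 at index 1, swap → [29, 91, 62, 33, 57, 79, 63, 50]
  91 vs smaller child 33 at index 3, swap → [29, 33, 62, 91, 57, 79, 63, 50]
  91 vs only child 50 at index 7, swap → [29, 33, 62, 50, 57, 79, 63, 91]
extract-min #2 returns 29:
  remove root 29; move last element 91 to root → [91, 33, 62, 50, 57, 79, 63]
  91 vs smaller child 33 at index 1, swap → [33, 91, 62, 50, 57, 79, 63]
  91 vs smaller child 50 at index 3, swap → [33, 50, 62, 91, 57, 79, 63]
extract-min #3 returns 33:
  remove root 33; move last element 63 to root → [63, 50, 62, 91, 57, 79]
  63 vs smaller child 50 at index 1, swap → [50, 63, 62, 91, 57, 79]
  63 vs smaller child 57 at index 4, swap → [50, 57, 62, 91, 63, 79]
extract-min #4 returns 50:
  remove root 50; move last element 79 to root → [79, 57, 62, 91, 63]
  79 vs smaller child 57 at index 1, swap → [57, 79, 62, 91, 63]
  79 vs smaller child 63 at index 4, swap → [57, 63, 62, 91, 79]

[57, 63, 62, 91, 79]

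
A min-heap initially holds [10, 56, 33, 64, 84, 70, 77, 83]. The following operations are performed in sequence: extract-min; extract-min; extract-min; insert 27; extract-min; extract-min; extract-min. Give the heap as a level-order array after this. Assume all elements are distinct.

extract-min → returns 10:
  remove root 10; move last element 83 to root → [83, 56, 33, 64, 84, 70, 77]
  83 vs smaller child 33 at index 2, swap → [33, 56, 83, 64, 84, 70, 77]
  83 vs smaller child 70 at index 5, swap → [33, 56, 70, 64, 84, 83, 77]
extract-min → returns 33:
  remove root 33; move last element 77 to root → [77, 56, 70, 64, 84, 83]
  77 vs smaller child 56 at index 1, swap → [56, 77, 70, 64, 84, 83]
  77 vs smaller child 64 at index 3, swap → [56, 64, 70, 77, 84, 83]
extract-min → returns 56:
  remove root 56; move last element 83 to root → [83, 64, 70, 77, 84]
  83 vs smaller child 64 at index 1, swap → [64, 83, 70, 77, 84]
  83 vs smaller child 77 at index 3, swap → [64, 77, 70, 83, 84]
insert 27:
  append 27 at index 5 → [64, 77, 70, 83, 84, 27]
  27 < parent 70 at index 2, swap → [64, 77, 27, 83, 84, 70]
  27 < parent 64 at index 0, swap → [27, 77, 64, 83, 84, 70]
extract-min → returns 27:
  remove root 27; move last element 70 to root → [70, 77, 64, 83, 84]
  70 vs smaller child 64 at index 2, swap → [64, 77, 70, 83, 84]
extract-min → returns 64:
  remove root 64; move last element 84 to root → [84, 77, 70, 83]
  84 vs smaller child 70 at index 2, swap → [70, 77, 84, 83]
extract-min → returns 70:
  remove root 70; move last element 83 to root → [83, 77, 84]
  83 vs smaller child 77 at index 1, swap → [77, 83, 84]

[77, 83, 84]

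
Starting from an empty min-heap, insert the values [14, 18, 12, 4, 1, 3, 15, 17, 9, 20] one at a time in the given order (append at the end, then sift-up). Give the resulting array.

[1, 4, 3, 9, 12, 14, 15, 18, 17, 20]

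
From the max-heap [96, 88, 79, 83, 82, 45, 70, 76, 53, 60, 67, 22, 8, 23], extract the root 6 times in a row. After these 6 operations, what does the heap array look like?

extract-max #1 returns 96:
  remove root 96; move last element 23 to root → [23, 88, 79, 83, 82, 45, 70, 76, 53, 60, 67, 22, 8]
  23 vs larger child 88 at index 1, swap → [88, 23, 79, 83, 82, 45, 70, 76, 53, 60, 67, 22, 8]
  23 vs larger child 83 at index 3, swap → [88, 83, 79, 23, 82, 45, 70, 76, 53, 60, 67, 22, 8]
  23 vs larger child 76 at index 7, swap → [88, 83, 79, 76, 82, 45, 70, 23, 53, 60, 67, 22, 8]
extract-max #2 returns 88:
  remove root 88; move last element 8 to root → [8, 83, 79, 76, 82, 45, 70, 23, 53, 60, 67, 22]
  8 vs larger child 83 at index 1, swap → [83, 8, 79, 76, 82, 45, 70, 23, 53, 60, 67, 22]
  8 vs larger child 82 at index 4, swap → [83, 82, 79, 76, 8, 45, 70, 23, 53, 60, 67, 22]
  8 vs larger child 67 at index 10, swap → [83, 82, 79, 76, 67, 45, 70, 23, 53, 60, 8, 22]
extract-max #3 returns 83:
  remove root 83; move last element 22 to root → [22, 82, 79, 76, 67, 45, 70, 23, 53, 60, 8]
  22 vs larger child 82 at index 1, swap → [82, 22, 79, 76, 67, 45, 70, 23, 53, 60, 8]
  22 vs larger child 76 at index 3, swap → [82, 76, 79, 22, 67, 45, 70, 23, 53, 60, 8]
  22 vs larger child 53 at index 8, swap → [82, 76, 79, 53, 67, 45, 70, 23, 22, 60, 8]
extract-max #4 returns 82:
  remove root 82; move last element 8 to root → [8, 76, 79, 53, 67, 45, 70, 23, 22, 60]
  8 vs larger child 79 at index 2, swap → [79, 76, 8, 53, 67, 45, 70, 23, 22, 60]
  8 vs larger child 70 at index 6, swap → [79, 76, 70, 53, 67, 45, 8, 23, 22, 60]
extract-max #5 returns 79:
  remove root 79; move last element 60 to root → [60, 76, 70, 53, 67, 45, 8, 23, 22]
  60 vs larger child 76 at index 1, swap → [76, 60, 70, 53, 67, 45, 8, 23, 22]
  60 vs larger child 67 at index 4, swap → [76, 67, 70, 53, 60, 45, 8, 23, 22]
extract-max #6 returns 76:
  remove root 76; move last element 22 to root → [22, 67, 70, 53, 60, 45, 8, 23]
  22 vs larger child 70 at index 2, swap → [70, 67, 22, 53, 60, 45, 8, 23]
  22 vs larger child 45 at index 5, swap → [70, 67, 45, 53, 60, 22, 8, 23]

[70, 67, 45, 53, 60, 22, 8, 23]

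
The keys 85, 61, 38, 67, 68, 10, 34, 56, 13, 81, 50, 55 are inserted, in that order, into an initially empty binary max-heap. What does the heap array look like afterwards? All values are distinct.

[85, 81, 55, 61, 68, 38, 34, 56, 13, 67, 50, 10]

Insert 85:
  append 85 at index 0 → [85] (no swap needed)
Insert 61:
  append 61 at index 1 → [85, 61] (no swap needed)
Insert 38:
  append 38 at index 2 → [85, 61, 38] (no swap needed)
Insert 67:
  append 67 at index 3 → [85, 61, 38, 67]
  67 > parent 61 at index 1, swap → [85, 67, 38, 61]
Insert 68:
  append 68 at index 4 → [85, 67, 38, 61, 68]
  68 > parent 67 at index 1, swap → [85, 68, 38, 61, 67]
Insert 10:
  append 10 at index 5 → [85, 68, 38, 61, 67, 10] (no swap needed)
Insert 34:
  append 34 at index 6 → [85, 68, 38, 61, 67, 10, 34] (no swap needed)
Insert 56:
  append 56 at index 7 → [85, 68, 38, 61, 67, 10, 34, 56] (no swap needed)
Insert 13:
  append 13 at index 8 → [85, 68, 38, 61, 67, 10, 34, 56, 13] (no swap needed)
Insert 81:
  append 81 at index 9 → [85, 68, 38, 61, 67, 10, 34, 56, 13, 81]
  81 > parent 67 at index 4, swap → [85, 68, 38, 61, 81, 10, 34, 56, 13, 67]
  81 > parent 68 at index 1, swap → [85, 81, 38, 61, 68, 10, 34, 56, 13, 67]
Insert 50:
  append 50 at index 10 → [85, 81, 38, 61, 68, 10, 34, 56, 13, 67, 50] (no swap needed)
Insert 55:
  append 55 at index 11 → [85, 81, 38, 61, 68, 10, 34, 56, 13, 67, 50, 55]
  55 > parent 10 at index 5, swap → [85, 81, 38, 61, 68, 55, 34, 56, 13, 67, 50, 10]
  55 > parent 38 at index 2, swap → [85, 81, 55, 61, 68, 38, 34, 56, 13, 67, 50, 10]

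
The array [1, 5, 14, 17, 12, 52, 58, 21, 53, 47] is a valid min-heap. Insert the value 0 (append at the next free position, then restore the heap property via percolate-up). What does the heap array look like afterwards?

append 0 at index 10 → [1, 5, 14, 17, 12, 52, 58, 21, 53, 47, 0]
0 < parent 12 at index 4, swap → [1, 5, 14, 17, 0, 52, 58, 21, 53, 47, 12]
0 < parent 5 at index 1, swap → [1, 0, 14, 17, 5, 52, 58, 21, 53, 47, 12]
0 < parent 1 at index 0, swap → [0, 1, 14, 17, 5, 52, 58, 21, 53, 47, 12]

[0, 1, 14, 17, 5, 52, 58, 21, 53, 47, 12]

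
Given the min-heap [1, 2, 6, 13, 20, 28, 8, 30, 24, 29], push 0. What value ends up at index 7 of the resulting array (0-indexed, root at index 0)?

30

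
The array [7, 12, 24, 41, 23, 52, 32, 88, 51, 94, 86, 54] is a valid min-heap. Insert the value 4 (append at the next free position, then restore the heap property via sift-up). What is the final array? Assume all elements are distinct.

[4, 12, 7, 41, 23, 24, 32, 88, 51, 94, 86, 54, 52]

append 4 at index 12 → [7, 12, 24, 41, 23, 52, 32, 88, 51, 94, 86, 54, 4]
4 < parent 52 at index 5, swap → [7, 12, 24, 41, 23, 4, 32, 88, 51, 94, 86, 54, 52]
4 < parent 24 at index 2, swap → [7, 12, 4, 41, 23, 24, 32, 88, 51, 94, 86, 54, 52]
4 < parent 7 at index 0, swap → [4, 12, 7, 41, 23, 24, 32, 88, 51, 94, 86, 54, 52]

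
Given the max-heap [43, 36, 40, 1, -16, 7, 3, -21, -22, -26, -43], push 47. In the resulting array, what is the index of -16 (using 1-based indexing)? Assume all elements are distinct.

5

append 47 at index 12 → [43, 36, 40, 1, -16, 7, 3, -21, -22, -26, -43, 47]
47 > parent 7 at index 6, swap → [43, 36, 40, 1, -16, 47, 3, -21, -22, -26, -43, 7]
47 > parent 40 at index 3, swap → [43, 36, 47, 1, -16, 40, 3, -21, -22, -26, -43, 7]
47 > parent 43 at index 1, swap → [47, 36, 43, 1, -16, 40, 3, -21, -22, -26, -43, 7]
resulting array: [47, 36, 43, 1, -16, 40, 3, -21, -22, -26, -43, 7]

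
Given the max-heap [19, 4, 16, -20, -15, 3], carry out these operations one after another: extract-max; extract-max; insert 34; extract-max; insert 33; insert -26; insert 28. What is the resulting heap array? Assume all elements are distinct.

extract-max → returns 19:
  remove root 19; move last element 3 to root → [3, 4, 16, -20, -15]
  3 vs larger child 16 at index 2, swap → [16, 4, 3, -20, -15]
extract-max → returns 16:
  remove root 16; move last element -15 to root → [-15, 4, 3, -20]
  -15 vs larger child 4 at index 1, swap → [4, -15, 3, -20]
insert 34:
  append 34 at index 4 → [4, -15, 3, -20, 34]
  34 > parent -15 at index 1, swap → [4, 34, 3, -20, -15]
  34 > parent 4 at index 0, swap → [34, 4, 3, -20, -15]
extract-max → returns 34:
  remove root 34; move last element -15 to root → [-15, 4, 3, -20]
  -15 vs larger child 4 at index 1, swap → [4, -15, 3, -20]
insert 33:
  append 33 at index 4 → [4, -15, 3, -20, 33]
  33 > parent -15 at index 1, swap → [4, 33, 3, -20, -15]
  33 > parent 4 at index 0, swap → [33, 4, 3, -20, -15]
insert -26:
  append -26 at index 5 → [33, 4, 3, -20, -15, -26] (no swap needed)
insert 28:
  append 28 at index 6 → [33, 4, 3, -20, -15, -26, 28]
  28 > parent 3 at index 2, swap → [33, 4, 28, -20, -15, -26, 3]

[33, 4, 28, -20, -15, -26, 3]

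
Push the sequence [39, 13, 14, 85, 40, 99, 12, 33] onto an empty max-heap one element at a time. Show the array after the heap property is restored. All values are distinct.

[99, 40, 85, 33, 39, 14, 12, 13]

Insert 39:
  append 39 at index 0 → [39] (no swap needed)
Insert 13:
  append 13 at index 1 → [39, 13] (no swap needed)
Insert 14:
  append 14 at index 2 → [39, 13, 14] (no swap needed)
Insert 85:
  append 85 at index 3 → [39, 13, 14, 85]
  85 > parent 13 at index 1, swap → [39, 85, 14, 13]
  85 > parent 39 at index 0, swap → [85, 39, 14, 13]
Insert 40:
  append 40 at index 4 → [85, 39, 14, 13, 40]
  40 > parent 39 at index 1, swap → [85, 40, 14, 13, 39]
Insert 99:
  append 99 at index 5 → [85, 40, 14, 13, 39, 99]
  99 > parent 14 at index 2, swap → [85, 40, 99, 13, 39, 14]
  99 > parent 85 at index 0, swap → [99, 40, 85, 13, 39, 14]
Insert 12:
  append 12 at index 6 → [99, 40, 85, 13, 39, 14, 12] (no swap needed)
Insert 33:
  append 33 at index 7 → [99, 40, 85, 13, 39, 14, 12, 33]
  33 > parent 13 at index 3, swap → [99, 40, 85, 33, 39, 14, 12, 13]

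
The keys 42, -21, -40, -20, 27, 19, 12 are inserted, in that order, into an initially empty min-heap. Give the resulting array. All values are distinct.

[-40, -20, -21, 42, 27, 19, 12]

Insert 42:
  append 42 at index 0 → [42] (no swap needed)
Insert -21:
  append -21 at index 1 → [42, -21]
  -21 < parent 42 at index 0, swap → [-21, 42]
Insert -40:
  append -40 at index 2 → [-21, 42, -40]
  -40 < parent -21 at index 0, swap → [-40, 42, -21]
Insert -20:
  append -20 at index 3 → [-40, 42, -21, -20]
  -20 < parent 42 at index 1, swap → [-40, -20, -21, 42]
Insert 27:
  append 27 at index 4 → [-40, -20, -21, 42, 27] (no swap needed)
Insert 19:
  append 19 at index 5 → [-40, -20, -21, 42, 27, 19] (no swap needed)
Insert 12:
  append 12 at index 6 → [-40, -20, -21, 42, 27, 19, 12] (no swap needed)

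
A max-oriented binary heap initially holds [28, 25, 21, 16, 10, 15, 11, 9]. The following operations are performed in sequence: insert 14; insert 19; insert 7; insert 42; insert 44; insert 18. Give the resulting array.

[44, 25, 42, 16, 19, 28, 18, 9, 14, 10, 7, 15, 21, 11]

insert 14:
  append 14 at index 8 → [28, 25, 21, 16, 10, 15, 11, 9, 14] (no swap needed)
insert 19:
  append 19 at index 9 → [28, 25, 21, 16, 10, 15, 11, 9, 14, 19]
  19 > parent 10 at index 4, swap → [28, 25, 21, 16, 19, 15, 11, 9, 14, 10]
insert 7:
  append 7 at index 10 → [28, 25, 21, 16, 19, 15, 11, 9, 14, 10, 7] (no swap needed)
insert 42:
  append 42 at index 11 → [28, 25, 21, 16, 19, 15, 11, 9, 14, 10, 7, 42]
  42 > parent 15 at index 5, swap → [28, 25, 21, 16, 19, 42, 11, 9, 14, 10, 7, 15]
  42 > parent 21 at index 2, swap → [28, 25, 42, 16, 19, 21, 11, 9, 14, 10, 7, 15]
  42 > parent 28 at index 0, swap → [42, 25, 28, 16, 19, 21, 11, 9, 14, 10, 7, 15]
insert 44:
  append 44 at index 12 → [42, 25, 28, 16, 19, 21, 11, 9, 14, 10, 7, 15, 44]
  44 > parent 21 at index 5, swap → [42, 25, 28, 16, 19, 44, 11, 9, 14, 10, 7, 15, 21]
  44 > parent 28 at index 2, swap → [42, 25, 44, 16, 19, 28, 11, 9, 14, 10, 7, 15, 21]
  44 > parent 42 at index 0, swap → [44, 25, 42, 16, 19, 28, 11, 9, 14, 10, 7, 15, 21]
insert 18:
  append 18 at index 13 → [44, 25, 42, 16, 19, 28, 11, 9, 14, 10, 7, 15, 21, 18]
  18 > parent 11 at index 6, swap → [44, 25, 42, 16, 19, 28, 18, 9, 14, 10, 7, 15, 21, 11]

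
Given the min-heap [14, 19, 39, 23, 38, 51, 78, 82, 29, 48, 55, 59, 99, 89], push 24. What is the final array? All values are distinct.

append 24 at index 14 → [14, 19, 39, 23, 38, 51, 78, 82, 29, 48, 55, 59, 99, 89, 24]
24 < parent 78 at index 6, swap → [14, 19, 39, 23, 38, 51, 24, 82, 29, 48, 55, 59, 99, 89, 78]
24 < parent 39 at index 2, swap → [14, 19, 24, 23, 38, 51, 39, 82, 29, 48, 55, 59, 99, 89, 78]

[14, 19, 24, 23, 38, 51, 39, 82, 29, 48, 55, 59, 99, 89, 78]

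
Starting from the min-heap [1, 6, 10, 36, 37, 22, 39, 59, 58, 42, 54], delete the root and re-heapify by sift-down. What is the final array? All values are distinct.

[6, 36, 10, 54, 37, 22, 39, 59, 58, 42]

remove root 1; move last element 54 to root → [54, 6, 10, 36, 37, 22, 39, 59, 58, 42]
54 vs smaller child 6 at index 1, swap → [6, 54, 10, 36, 37, 22, 39, 59, 58, 42]
54 vs smaller child 36 at index 3, swap → [6, 36, 10, 54, 37, 22, 39, 59, 58, 42]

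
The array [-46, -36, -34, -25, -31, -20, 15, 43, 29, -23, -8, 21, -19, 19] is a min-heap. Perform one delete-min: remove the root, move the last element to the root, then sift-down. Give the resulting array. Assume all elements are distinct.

[-36, -31, -34, -25, -23, -20, 15, 43, 29, 19, -8, 21, -19]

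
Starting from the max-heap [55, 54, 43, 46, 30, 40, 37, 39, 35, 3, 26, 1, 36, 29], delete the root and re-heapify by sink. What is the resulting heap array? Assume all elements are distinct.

remove root 55; move last element 29 to root → [29, 54, 43, 46, 30, 40, 37, 39, 35, 3, 26, 1, 36]
29 vs larger child 54 at index 1, swap → [54, 29, 43, 46, 30, 40, 37, 39, 35, 3, 26, 1, 36]
29 vs larger child 46 at index 3, swap → [54, 46, 43, 29, 30, 40, 37, 39, 35, 3, 26, 1, 36]
29 vs larger child 39 at index 7, swap → [54, 46, 43, 39, 30, 40, 37, 29, 35, 3, 26, 1, 36]

[54, 46, 43, 39, 30, 40, 37, 29, 35, 3, 26, 1, 36]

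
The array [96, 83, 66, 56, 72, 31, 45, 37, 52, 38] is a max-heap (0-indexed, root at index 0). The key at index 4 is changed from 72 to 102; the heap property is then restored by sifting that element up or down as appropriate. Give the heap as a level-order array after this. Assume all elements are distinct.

set index 4 from 72 to 102 → [96, 83, 66, 56, 102, 31, 45, 37, 52, 38]
102 > parent 83 at index 1, swap → [96, 102, 66, 56, 83, 31, 45, 37, 52, 38]
102 > parent 96 at index 0, swap → [102, 96, 66, 56, 83, 31, 45, 37, 52, 38]

[102, 96, 66, 56, 83, 31, 45, 37, 52, 38]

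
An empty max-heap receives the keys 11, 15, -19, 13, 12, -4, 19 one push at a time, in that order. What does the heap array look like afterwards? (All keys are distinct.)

Insert 11:
  append 11 at index 0 → [11] (no swap needed)
Insert 15:
  append 15 at index 1 → [11, 15]
  15 > parent 11 at index 0, swap → [15, 11]
Insert -19:
  append -19 at index 2 → [15, 11, -19] (no swap needed)
Insert 13:
  append 13 at index 3 → [15, 11, -19, 13]
  13 > parent 11 at index 1, swap → [15, 13, -19, 11]
Insert 12:
  append 12 at index 4 → [15, 13, -19, 11, 12] (no swap needed)
Insert -4:
  append -4 at index 5 → [15, 13, -19, 11, 12, -4]
  -4 > parent -19 at index 2, swap → [15, 13, -4, 11, 12, -19]
Insert 19:
  append 19 at index 6 → [15, 13, -4, 11, 12, -19, 19]
  19 > parent -4 at index 2, swap → [15, 13, 19, 11, 12, -19, -4]
  19 > parent 15 at index 0, swap → [19, 13, 15, 11, 12, -19, -4]

[19, 13, 15, 11, 12, -19, -4]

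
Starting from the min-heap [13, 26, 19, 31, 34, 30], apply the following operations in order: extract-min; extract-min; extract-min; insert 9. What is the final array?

[9, 30, 34, 31]

extract-min → returns 13:
  remove root 13; move last element 30 to root → [30, 26, 19, 31, 34]
  30 vs smaller child 19 at index 2, swap → [19, 26, 30, 31, 34]
extract-min → returns 19:
  remove root 19; move last element 34 to root → [34, 26, 30, 31]
  34 vs smaller child 26 at index 1, swap → [26, 34, 30, 31]
  34 vs only child 31 at index 3, swap → [26, 31, 30, 34]
extract-min → returns 26:
  remove root 26; move last element 34 to root → [34, 31, 30]
  34 vs smaller child 30 at index 2, swap → [30, 31, 34]
insert 9:
  append 9 at index 3 → [30, 31, 34, 9]
  9 < parent 31 at index 1, swap → [30, 9, 34, 31]
  9 < parent 30 at index 0, swap → [9, 30, 34, 31]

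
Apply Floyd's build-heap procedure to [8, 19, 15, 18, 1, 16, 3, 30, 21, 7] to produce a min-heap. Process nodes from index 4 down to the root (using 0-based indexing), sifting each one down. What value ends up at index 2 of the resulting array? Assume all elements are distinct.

sift down from index 4: already satisfies heap property
sift down from index 3: already satisfies heap property
sift down from index 2:
  15 vs smaller child 3 at index 6, swap → [8, 19, 3, 18, 1, 16, 15, 30, 21, 7]
sift down from index 1:
  19 vs smaller child 1 at index 4, swap → [8, 1, 3, 18, 19, 16, 15, 30, 21, 7]
  19 vs only child 7 at index 9, swap → [8, 1, 3, 18, 7, 16, 15, 30, 21, 19]
sift down from index 0:
  8 vs smaller child 1 at index 1, swap → [1, 8, 3, 18, 7, 16, 15, 30, 21, 19]
  8 vs smaller child 7 at index 4, swap → [1, 7, 3, 18, 8, 16, 15, 30, 21, 19]
resulting array: [1, 7, 3, 18, 8, 16, 15, 30, 21, 19]

3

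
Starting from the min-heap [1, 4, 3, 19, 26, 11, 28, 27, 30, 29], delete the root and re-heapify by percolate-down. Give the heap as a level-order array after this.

[3, 4, 11, 19, 26, 29, 28, 27, 30]

remove root 1; move last element 29 to root → [29, 4, 3, 19, 26, 11, 28, 27, 30]
29 vs smaller child 3 at index 2, swap → [3, 4, 29, 19, 26, 11, 28, 27, 30]
29 vs smaller child 11 at index 5, swap → [3, 4, 11, 19, 26, 29, 28, 27, 30]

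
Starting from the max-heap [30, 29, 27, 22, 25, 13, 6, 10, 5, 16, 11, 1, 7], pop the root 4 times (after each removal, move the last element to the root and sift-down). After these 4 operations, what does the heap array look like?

extract-max #1 returns 30:
  remove root 30; move last element 7 to root → [7, 29, 27, 22, 25, 13, 6, 10, 5, 16, 11, 1]
  7 vs larger child 29 at index 1, swap → [29, 7, 27, 22, 25, 13, 6, 10, 5, 16, 11, 1]
  7 vs larger child 25 at index 4, swap → [29, 25, 27, 22, 7, 13, 6, 10, 5, 16, 11, 1]
  7 vs larger child 16 at index 9, swap → [29, 25, 27, 22, 16, 13, 6, 10, 5, 7, 11, 1]
extract-max #2 returns 29:
  remove root 29; move last element 1 to root → [1, 25, 27, 22, 16, 13, 6, 10, 5, 7, 11]
  1 vs larger child 27 at index 2, swap → [27, 25, 1, 22, 16, 13, 6, 10, 5, 7, 11]
  1 vs larger child 13 at index 5, swap → [27, 25, 13, 22, 16, 1, 6, 10, 5, 7, 11]
extract-max #3 returns 27:
  remove root 27; move last element 11 to root → [11, 25, 13, 22, 16, 1, 6, 10, 5, 7]
  11 vs larger child 25 at index 1, swap → [25, 11, 13, 22, 16, 1, 6, 10, 5, 7]
  11 vs larger child 22 at index 3, swap → [25, 22, 13, 11, 16, 1, 6, 10, 5, 7]
extract-max #4 returns 25:
  remove root 25; move last element 7 to root → [7, 22, 13, 11, 16, 1, 6, 10, 5]
  7 vs larger child 22 at index 1, swap → [22, 7, 13, 11, 16, 1, 6, 10, 5]
  7 vs larger child 16 at index 4, swap → [22, 16, 13, 11, 7, 1, 6, 10, 5]

[22, 16, 13, 11, 7, 1, 6, 10, 5]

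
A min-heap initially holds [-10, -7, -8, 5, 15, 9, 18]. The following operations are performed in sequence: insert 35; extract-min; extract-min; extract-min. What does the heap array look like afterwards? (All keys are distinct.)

[5, 15, 9, 18, 35]

insert 35:
  append 35 at index 7 → [-10, -7, -8, 5, 15, 9, 18, 35] (no swap needed)
extract-min → returns -10:
  remove root -10; move last element 35 to root → [35, -7, -8, 5, 15, 9, 18]
  35 vs smaller child -8 at index 2, swap → [-8, -7, 35, 5, 15, 9, 18]
  35 vs smaller child 9 at index 5, swap → [-8, -7, 9, 5, 15, 35, 18]
extract-min → returns -8:
  remove root -8; move last element 18 to root → [18, -7, 9, 5, 15, 35]
  18 vs smaller child -7 at index 1, swap → [-7, 18, 9, 5, 15, 35]
  18 vs smaller child 5 at index 3, swap → [-7, 5, 9, 18, 15, 35]
extract-min → returns -7:
  remove root -7; move last element 35 to root → [35, 5, 9, 18, 15]
  35 vs smaller child 5 at index 1, swap → [5, 35, 9, 18, 15]
  35 vs smaller child 15 at index 4, swap → [5, 15, 9, 18, 35]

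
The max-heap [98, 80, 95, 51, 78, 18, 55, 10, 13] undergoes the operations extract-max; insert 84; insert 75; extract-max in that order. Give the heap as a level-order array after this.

extract-max → returns 98:
  remove root 98; move last element 13 to root → [13, 80, 95, 51, 78, 18, 55, 10]
  13 vs larger child 95 at index 2, swap → [95, 80, 13, 51, 78, 18, 55, 10]
  13 vs larger child 55 at index 6, swap → [95, 80, 55, 51, 78, 18, 13, 10]
insert 84:
  append 84 at index 8 → [95, 80, 55, 51, 78, 18, 13, 10, 84]
  84 > parent 51 at index 3, swap → [95, 80, 55, 84, 78, 18, 13, 10, 51]
  84 > parent 80 at index 1, swap → [95, 84, 55, 80, 78, 18, 13, 10, 51]
insert 75:
  append 75 at index 9 → [95, 84, 55, 80, 78, 18, 13, 10, 51, 75] (no swap needed)
extract-max → returns 95:
  remove root 95; move last element 75 to root → [75, 84, 55, 80, 78, 18, 13, 10, 51]
  75 vs larger child 84 at index 1, swap → [84, 75, 55, 80, 78, 18, 13, 10, 51]
  75 vs larger child 80 at index 3, swap → [84, 80, 55, 75, 78, 18, 13, 10, 51]

[84, 80, 55, 75, 78, 18, 13, 10, 51]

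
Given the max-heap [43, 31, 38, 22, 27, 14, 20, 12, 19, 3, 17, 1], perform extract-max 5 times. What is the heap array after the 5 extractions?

[20, 19, 14, 12, 17, 3, 1]

extract-max #1 returns 43:
  remove root 43; move last element 1 to root → [1, 31, 38, 22, 27, 14, 20, 12, 19, 3, 17]
  1 vs larger child 38 at index 2, swap → [38, 31, 1, 22, 27, 14, 20, 12, 19, 3, 17]
  1 vs larger child 20 at index 6, swap → [38, 31, 20, 22, 27, 14, 1, 12, 19, 3, 17]
extract-max #2 returns 38:
  remove root 38; move last element 17 to root → [17, 31, 20, 22, 27, 14, 1, 12, 19, 3]
  17 vs larger child 31 at index 1, swap → [31, 17, 20, 22, 27, 14, 1, 12, 19, 3]
  17 vs larger child 27 at index 4, swap → [31, 27, 20, 22, 17, 14, 1, 12, 19, 3]
extract-max #3 returns 31:
  remove root 31; move last element 3 to root → [3, 27, 20, 22, 17, 14, 1, 12, 19]
  3 vs larger child 27 at index 1, swap → [27, 3, 20, 22, 17, 14, 1, 12, 19]
  3 vs larger child 22 at index 3, swap → [27, 22, 20, 3, 17, 14, 1, 12, 19]
  3 vs larger child 19 at index 8, swap → [27, 22, 20, 19, 17, 14, 1, 12, 3]
extract-max #4 returns 27:
  remove root 27; move last element 3 to root → [3, 22, 20, 19, 17, 14, 1, 12]
  3 vs larger child 22 at index 1, swap → [22, 3, 20, 19, 17, 14, 1, 12]
  3 vs larger child 19 at index 3, swap → [22, 19, 20, 3, 17, 14, 1, 12]
  3 vs only child 12 at index 7, swap → [22, 19, 20, 12, 17, 14, 1, 3]
extract-max #5 returns 22:
  remove root 22; move last element 3 to root → [3, 19, 20, 12, 17, 14, 1]
  3 vs larger child 20 at index 2, swap → [20, 19, 3, 12, 17, 14, 1]
  3 vs larger child 14 at index 5, swap → [20, 19, 14, 12, 17, 3, 1]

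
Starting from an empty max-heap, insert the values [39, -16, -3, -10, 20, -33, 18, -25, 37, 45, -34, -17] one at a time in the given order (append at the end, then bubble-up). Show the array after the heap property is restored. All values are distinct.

[45, 39, 18, 20, 37, -17, -3, -25, -16, -10, -34, -33]

Insert 39:
  append 39 at index 0 → [39] (no swap needed)
Insert -16:
  append -16 at index 1 → [39, -16] (no swap needed)
Insert -3:
  append -3 at index 2 → [39, -16, -3] (no swap needed)
Insert -10:
  append -10 at index 3 → [39, -16, -3, -10]
  -10 > parent -16 at index 1, swap → [39, -10, -3, -16]
Insert 20:
  append 20 at index 4 → [39, -10, -3, -16, 20]
  20 > parent -10 at index 1, swap → [39, 20, -3, -16, -10]
Insert -33:
  append -33 at index 5 → [39, 20, -3, -16, -10, -33] (no swap needed)
Insert 18:
  append 18 at index 6 → [39, 20, -3, -16, -10, -33, 18]
  18 > parent -3 at index 2, swap → [39, 20, 18, -16, -10, -33, -3]
Insert -25:
  append -25 at index 7 → [39, 20, 18, -16, -10, -33, -3, -25] (no swap needed)
Insert 37:
  append 37 at index 8 → [39, 20, 18, -16, -10, -33, -3, -25, 37]
  37 > parent -16 at index 3, swap → [39, 20, 18, 37, -10, -33, -3, -25, -16]
  37 > parent 20 at index 1, swap → [39, 37, 18, 20, -10, -33, -3, -25, -16]
Insert 45:
  append 45 at index 9 → [39, 37, 18, 20, -10, -33, -3, -25, -16, 45]
  45 > parent -10 at index 4, swap → [39, 37, 18, 20, 45, -33, -3, -25, -16, -10]
  45 > parent 37 at index 1, swap → [39, 45, 18, 20, 37, -33, -3, -25, -16, -10]
  45 > parent 39 at index 0, swap → [45, 39, 18, 20, 37, -33, -3, -25, -16, -10]
Insert -34:
  append -34 at index 10 → [45, 39, 18, 20, 37, -33, -3, -25, -16, -10, -34] (no swap needed)
Insert -17:
  append -17 at index 11 → [45, 39, 18, 20, 37, -33, -3, -25, -16, -10, -34, -17]
  -17 > parent -33 at index 5, swap → [45, 39, 18, 20, 37, -17, -3, -25, -16, -10, -34, -33]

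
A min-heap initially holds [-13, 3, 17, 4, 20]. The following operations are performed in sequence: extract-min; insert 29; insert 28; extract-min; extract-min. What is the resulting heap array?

[17, 20, 29, 28]

extract-min → returns -13:
  remove root -13; move last element 20 to root → [20, 3, 17, 4]
  20 vs smaller child 3 at index 1, swap → [3, 20, 17, 4]
  20 vs only child 4 at index 3, swap → [3, 4, 17, 20]
insert 29:
  append 29 at index 4 → [3, 4, 17, 20, 29] (no swap needed)
insert 28:
  append 28 at index 5 → [3, 4, 17, 20, 29, 28] (no swap needed)
extract-min → returns 3:
  remove root 3; move last element 28 to root → [28, 4, 17, 20, 29]
  28 vs smaller child 4 at index 1, swap → [4, 28, 17, 20, 29]
  28 vs smaller child 20 at index 3, swap → [4, 20, 17, 28, 29]
extract-min → returns 4:
  remove root 4; move last element 29 to root → [29, 20, 17, 28]
  29 vs smaller child 17 at index 2, swap → [17, 20, 29, 28]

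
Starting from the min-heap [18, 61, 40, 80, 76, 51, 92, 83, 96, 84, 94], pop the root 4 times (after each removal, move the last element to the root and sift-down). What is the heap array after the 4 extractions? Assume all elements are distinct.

[76, 80, 84, 83, 96, 94, 92]

extract-min #1 returns 18:
  remove root 18; move last element 94 to root → [94, 61, 40, 80, 76, 51, 92, 83, 96, 84]
  94 vs smaller child 40 at index 2, swap → [40, 61, 94, 80, 76, 51, 92, 83, 96, 84]
  94 vs smaller child 51 at index 5, swap → [40, 61, 51, 80, 76, 94, 92, 83, 96, 84]
extract-min #2 returns 40:
  remove root 40; move last element 84 to root → [84, 61, 51, 80, 76, 94, 92, 83, 96]
  84 vs smaller child 51 at index 2, swap → [51, 61, 84, 80, 76, 94, 92, 83, 96]
extract-min #3 returns 51:
  remove root 51; move last element 96 to root → [96, 61, 84, 80, 76, 94, 92, 83]
  96 vs smaller child 61 at index 1, swap → [61, 96, 84, 80, 76, 94, 92, 83]
  96 vs smaller child 76 at index 4, swap → [61, 76, 84, 80, 96, 94, 92, 83]
extract-min #4 returns 61:
  remove root 61; move last element 83 to root → [83, 76, 84, 80, 96, 94, 92]
  83 vs smaller child 76 at index 1, swap → [76, 83, 84, 80, 96, 94, 92]
  83 vs smaller child 80 at index 3, swap → [76, 80, 84, 83, 96, 94, 92]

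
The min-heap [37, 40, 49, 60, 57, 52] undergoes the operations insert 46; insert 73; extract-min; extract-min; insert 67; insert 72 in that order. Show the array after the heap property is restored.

[46, 57, 49, 60, 73, 52, 67, 72]

insert 46:
  append 46 at index 6 → [37, 40, 49, 60, 57, 52, 46]
  46 < parent 49 at index 2, swap → [37, 40, 46, 60, 57, 52, 49]
insert 73:
  append 73 at index 7 → [37, 40, 46, 60, 57, 52, 49, 73] (no swap needed)
extract-min → returns 37:
  remove root 37; move last element 73 to root → [73, 40, 46, 60, 57, 52, 49]
  73 vs smaller child 40 at index 1, swap → [40, 73, 46, 60, 57, 52, 49]
  73 vs smaller child 57 at index 4, swap → [40, 57, 46, 60, 73, 52, 49]
extract-min → returns 40:
  remove root 40; move last element 49 to root → [49, 57, 46, 60, 73, 52]
  49 vs smaller child 46 at index 2, swap → [46, 57, 49, 60, 73, 52]
insert 67:
  append 67 at index 6 → [46, 57, 49, 60, 73, 52, 67] (no swap needed)
insert 72:
  append 72 at index 7 → [46, 57, 49, 60, 73, 52, 67, 72] (no swap needed)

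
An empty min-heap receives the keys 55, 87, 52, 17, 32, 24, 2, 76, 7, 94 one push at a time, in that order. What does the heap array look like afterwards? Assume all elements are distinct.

[2, 7, 17, 32, 52, 55, 24, 87, 76, 94]

Insert 55:
  append 55 at index 0 → [55] (no swap needed)
Insert 87:
  append 87 at index 1 → [55, 87] (no swap needed)
Insert 52:
  append 52 at index 2 → [55, 87, 52]
  52 < parent 55 at index 0, swap → [52, 87, 55]
Insert 17:
  append 17 at index 3 → [52, 87, 55, 17]
  17 < parent 87 at index 1, swap → [52, 17, 55, 87]
  17 < parent 52 at index 0, swap → [17, 52, 55, 87]
Insert 32:
  append 32 at index 4 → [17, 52, 55, 87, 32]
  32 < parent 52 at index 1, swap → [17, 32, 55, 87, 52]
Insert 24:
  append 24 at index 5 → [17, 32, 55, 87, 52, 24]
  24 < parent 55 at index 2, swap → [17, 32, 24, 87, 52, 55]
Insert 2:
  append 2 at index 6 → [17, 32, 24, 87, 52, 55, 2]
  2 < parent 24 at index 2, swap → [17, 32, 2, 87, 52, 55, 24]
  2 < parent 17 at index 0, swap → [2, 32, 17, 87, 52, 55, 24]
Insert 76:
  append 76 at index 7 → [2, 32, 17, 87, 52, 55, 24, 76]
  76 < parent 87 at index 3, swap → [2, 32, 17, 76, 52, 55, 24, 87]
Insert 7:
  append 7 at index 8 → [2, 32, 17, 76, 52, 55, 24, 87, 7]
  7 < parent 76 at index 3, swap → [2, 32, 17, 7, 52, 55, 24, 87, 76]
  7 < parent 32 at index 1, swap → [2, 7, 17, 32, 52, 55, 24, 87, 76]
Insert 94:
  append 94 at index 9 → [2, 7, 17, 32, 52, 55, 24, 87, 76, 94] (no swap needed)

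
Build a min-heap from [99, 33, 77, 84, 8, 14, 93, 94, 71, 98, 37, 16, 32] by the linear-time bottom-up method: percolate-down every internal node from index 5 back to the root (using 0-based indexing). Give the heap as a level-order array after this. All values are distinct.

sift down from index 5: already satisfies heap property
sift down from index 4: already satisfies heap property
sift down from index 3:
  84 vs smaller child 71 at index 8, swap → [99, 33, 77, 71, 8, 14, 93, 94, 84, 98, 37, 16, 32]
sift down from index 2:
  77 vs smaller child 14 at index 5, swap → [99, 33, 14, 71, 8, 77, 93, 94, 84, 98, 37, 16, 32]
  77 vs smaller child 16 at index 11, swap → [99, 33, 14, 71, 8, 16, 93, 94, 84, 98, 37, 77, 32]
sift down from index 1:
  33 vs smaller child 8 at index 4, swap → [99, 8, 14, 71, 33, 16, 93, 94, 84, 98, 37, 77, 32]
sift down from index 0:
  99 vs smaller child 8 at index 1, swap → [8, 99, 14, 71, 33, 16, 93, 94, 84, 98, 37, 77, 32]
  99 vs smaller child 33 at index 4, swap → [8, 33, 14, 71, 99, 16, 93, 94, 84, 98, 37, 77, 32]
  99 vs smaller child 37 at index 10, swap → [8, 33, 14, 71, 37, 16, 93, 94, 84, 98, 99, 77, 32]

[8, 33, 14, 71, 37, 16, 93, 94, 84, 98, 99, 77, 32]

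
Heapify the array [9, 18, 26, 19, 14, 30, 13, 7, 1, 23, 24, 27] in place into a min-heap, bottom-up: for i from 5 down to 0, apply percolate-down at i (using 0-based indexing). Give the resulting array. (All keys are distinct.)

sift down from index 5:
  30 vs only child 27 at index 11, swap → [9, 18, 26, 19, 14, 27, 13, 7, 1, 23, 24, 30]
sift down from index 4: already satisfies heap property
sift down from index 3:
  19 vs smaller child 1 at index 8, swap → [9, 18, 26, 1, 14, 27, 13, 7, 19, 23, 24, 30]
sift down from index 2:
  26 vs smaller child 13 at index 6, swap → [9, 18, 13, 1, 14, 27, 26, 7, 19, 23, 24, 30]
sift down from index 1:
  18 vs smaller child 1 at index 3, swap → [9, 1, 13, 18, 14, 27, 26, 7, 19, 23, 24, 30]
  18 vs smaller child 7 at index 7, swap → [9, 1, 13, 7, 14, 27, 26, 18, 19, 23, 24, 30]
sift down from index 0:
  9 vs smaller child 1 at index 1, swap → [1, 9, 13, 7, 14, 27, 26, 18, 19, 23, 24, 30]
  9 vs smaller child 7 at index 3, swap → [1, 7, 13, 9, 14, 27, 26, 18, 19, 23, 24, 30]

[1, 7, 13, 9, 14, 27, 26, 18, 19, 23, 24, 30]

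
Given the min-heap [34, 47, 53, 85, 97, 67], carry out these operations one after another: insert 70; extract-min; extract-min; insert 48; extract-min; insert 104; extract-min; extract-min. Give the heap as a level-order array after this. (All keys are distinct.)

[70, 85, 104, 97]

insert 70:
  append 70 at index 6 → [34, 47, 53, 85, 97, 67, 70] (no swap needed)
extract-min → returns 34:
  remove root 34; move last element 70 to root → [70, 47, 53, 85, 97, 67]
  70 vs smaller child 47 at index 1, swap → [47, 70, 53, 85, 97, 67]
extract-min → returns 47:
  remove root 47; move last element 67 to root → [67, 70, 53, 85, 97]
  67 vs smaller child 53 at index 2, swap → [53, 70, 67, 85, 97]
insert 48:
  append 48 at index 5 → [53, 70, 67, 85, 97, 48]
  48 < parent 67 at index 2, swap → [53, 70, 48, 85, 97, 67]
  48 < parent 53 at index 0, swap → [48, 70, 53, 85, 97, 67]
extract-min → returns 48:
  remove root 48; move last element 67 to root → [67, 70, 53, 85, 97]
  67 vs smaller child 53 at index 2, swap → [53, 70, 67, 85, 97]
insert 104:
  append 104 at index 5 → [53, 70, 67, 85, 97, 104] (no swap needed)
extract-min → returns 53:
  remove root 53; move last element 104 to root → [104, 70, 67, 85, 97]
  104 vs smaller child 67 at index 2, swap → [67, 70, 104, 85, 97]
extract-min → returns 67:
  remove root 67; move last element 97 to root → [97, 70, 104, 85]
  97 vs smaller child 70 at index 1, swap → [70, 97, 104, 85]
  97 vs only child 85 at index 3, swap → [70, 85, 104, 97]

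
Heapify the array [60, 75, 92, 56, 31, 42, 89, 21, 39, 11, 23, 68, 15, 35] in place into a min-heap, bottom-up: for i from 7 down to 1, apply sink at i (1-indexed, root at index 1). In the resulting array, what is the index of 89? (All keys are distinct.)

sift down from index 7:
  89 vs only child 35 at index 14, swap → [60, 75, 92, 56, 31, 42, 35, 21, 39, 11, 23, 68, 15, 89]
sift down from index 6:
  42 vs smaller child 15 at index 13, swap → [60, 75, 92, 56, 31, 15, 35, 21, 39, 11, 23, 68, 42, 89]
sift down from index 5:
  31 vs smaller child 11 at index 10, swap → [60, 75, 92, 56, 11, 15, 35, 21, 39, 31, 23, 68, 42, 89]
sift down from index 4:
  56 vs smaller child 21 at index 8, swap → [60, 75, 92, 21, 11, 15, 35, 56, 39, 31, 23, 68, 42, 89]
sift down from index 3:
  92 vs smaller child 15 at index 6, swap → [60, 75, 15, 21, 11, 92, 35, 56, 39, 31, 23, 68, 42, 89]
  92 vs smaller child 42 at index 13, swap → [60, 75, 15, 21, 11, 42, 35, 56, 39, 31, 23, 68, 92, 89]
sift down from index 2:
  75 vs smaller child 11 at index 5, swap → [60, 11, 15, 21, 75, 42, 35, 56, 39, 31, 23, 68, 92, 89]
  75 vs smaller child 23 at index 11, swap → [60, 11, 15, 21, 23, 42, 35, 56, 39, 31, 75, 68, 92, 89]
sift down from index 1:
  60 vs smaller child 11 at index 2, swap → [11, 60, 15, 21, 23, 42, 35, 56, 39, 31, 75, 68, 92, 89]
  60 vs smaller child 21 at index 4, swap → [11, 21, 15, 60, 23, 42, 35, 56, 39, 31, 75, 68, 92, 89]
  60 vs smaller child 39 at index 9, swap → [11, 21, 15, 39, 23, 42, 35, 56, 60, 31, 75, 68, 92, 89]
resulting array: [11, 21, 15, 39, 23, 42, 35, 56, 60, 31, 75, 68, 92, 89]

14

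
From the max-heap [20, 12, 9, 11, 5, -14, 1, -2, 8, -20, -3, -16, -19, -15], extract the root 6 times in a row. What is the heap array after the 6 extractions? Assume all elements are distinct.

extract-max #1 returns 20:
  remove root 20; move last element -15 to root → [-15, 12, 9, 11, 5, -14, 1, -2, 8, -20, -3, -16, -19]
  -15 vs larger child 12 at index 1, swap → [12, -15, 9, 11, 5, -14, 1, -2, 8, -20, -3, -16, -19]
  -15 vs larger child 11 at index 3, swap → [12, 11, 9, -15, 5, -14, 1, -2, 8, -20, -3, -16, -19]
  -15 vs larger child 8 at index 8, swap → [12, 11, 9, 8, 5, -14, 1, -2, -15, -20, -3, -16, -19]
extract-max #2 returns 12:
  remove root 12; move last element -19 to root → [-19, 11, 9, 8, 5, -14, 1, -2, -15, -20, -3, -16]
  -19 vs larger child 11 at index 1, swap → [11, -19, 9, 8, 5, -14, 1, -2, -15, -20, -3, -16]
  -19 vs larger child 8 at index 3, swap → [11, 8, 9, -19, 5, -14, 1, -2, -15, -20, -3, -16]
  -19 vs larger child -2 at index 7, swap → [11, 8, 9, -2, 5, -14, 1, -19, -15, -20, -3, -16]
extract-max #3 returns 11:
  remove root 11; move last element -16 to root → [-16, 8, 9, -2, 5, -14, 1, -19, -15, -20, -3]
  -16 vs larger child 9 at index 2, swap → [9, 8, -16, -2, 5, -14, 1, -19, -15, -20, -3]
  -16 vs larger child 1 at index 6, swap → [9, 8, 1, -2, 5, -14, -16, -19, -15, -20, -3]
extract-max #4 returns 9:
  remove root 9; move last element -3 to root → [-3, 8, 1, -2, 5, -14, -16, -19, -15, -20]
  -3 vs larger child 8 at index 1, swap → [8, -3, 1, -2, 5, -14, -16, -19, -15, -20]
  -3 vs larger child 5 at index 4, swap → [8, 5, 1, -2, -3, -14, -16, -19, -15, -20]
extract-max #5 returns 8:
  remove root 8; move last element -20 to root → [-20, 5, 1, -2, -3, -14, -16, -19, -15]
  -20 vs larger child 5 at index 1, swap → [5, -20, 1, -2, -3, -14, -16, -19, -15]
  -20 vs larger child -2 at index 3, swap → [5, -2, 1, -20, -3, -14, -16, -19, -15]
  -20 vs larger child -15 at index 8, swap → [5, -2, 1, -15, -3, -14, -16, -19, -20]
extract-max #6 returns 5:
  remove root 5; move last element -20 to root → [-20, -2, 1, -15, -3, -14, -16, -19]
  -20 vs larger child 1 at index 2, swap → [1, -2, -20, -15, -3, -14, -16, -19]
  -20 vs larger child -14 at index 5, swap → [1, -2, -14, -15, -3, -20, -16, -19]

[1, -2, -14, -15, -3, -20, -16, -19]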